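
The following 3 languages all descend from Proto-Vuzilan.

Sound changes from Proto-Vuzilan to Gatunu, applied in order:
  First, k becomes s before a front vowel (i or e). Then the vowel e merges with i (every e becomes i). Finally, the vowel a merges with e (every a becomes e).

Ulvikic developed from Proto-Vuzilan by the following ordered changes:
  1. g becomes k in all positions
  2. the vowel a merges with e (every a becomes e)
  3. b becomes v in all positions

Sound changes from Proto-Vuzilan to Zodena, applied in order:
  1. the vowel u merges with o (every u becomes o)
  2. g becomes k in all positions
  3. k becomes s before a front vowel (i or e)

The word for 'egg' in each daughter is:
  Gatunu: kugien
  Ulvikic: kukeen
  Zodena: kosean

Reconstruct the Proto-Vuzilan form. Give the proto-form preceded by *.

Position 4: Gatunu has i, Ulvikic has e, Zodena has e. Zodena preserves e here (none of its changes turn any other segment into e), so the proto-segment is *e.
Position 3: Gatunu has g, Ulvikic has k, Zodena has s. Gatunu preserves g here (none of its changes turn any other segment into g), so the proto-segment is *g.
Continuing position by position gives *kugean; check it forward:
Gatunu: *kugean
  kugean (rule 1 does not apply)
  kugean → kugian   [vowel merger]
  kugian → kugien   [vowel merger]
  giving Gatunu kugien.
Ulvikic: start from *kugean.
  rule 1 (unconditioned shift): kugean → kukean
  rule 2 (vowel merger): kukean → kukeen
  rule 3: no change — kukeen
  ⇒ Ulvikic kukeen
Zodena: start from *kugean.
  rule 1 (vowel merger): kugean → kogean
  rule 2 (unconditioned shift): kogean → kokean
  rule 3 (palatalisation): kokean → kosean
  ⇒ Zodena kosean
*kugean is the unique common source.

*kugean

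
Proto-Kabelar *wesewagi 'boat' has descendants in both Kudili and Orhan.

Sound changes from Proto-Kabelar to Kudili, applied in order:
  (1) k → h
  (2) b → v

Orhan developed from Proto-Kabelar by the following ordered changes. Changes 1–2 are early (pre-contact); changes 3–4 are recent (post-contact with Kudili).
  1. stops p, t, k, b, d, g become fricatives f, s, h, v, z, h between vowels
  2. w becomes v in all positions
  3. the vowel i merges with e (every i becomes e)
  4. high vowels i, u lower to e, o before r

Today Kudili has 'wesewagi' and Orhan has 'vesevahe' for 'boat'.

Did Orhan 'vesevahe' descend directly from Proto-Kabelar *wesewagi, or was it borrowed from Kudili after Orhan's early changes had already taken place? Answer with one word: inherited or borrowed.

If inherited, *wesewagi would pass through all of Orhan's changes:
Orhan: start from *wesewagi.
  rule 1 (intervocalic lenition): wesewagi → wesewahi
  rule 2 (unconditioned shift): wesewahi → vesevahi
  rule 3 (vowel merger): vesevahi → vesevahe
  rule 4: no change — vesevahe
  ⇒ Orhan vesevahe
If borrowed from Kudili 'wesewagi' after the early changes, it would undergo only the recent ones:
  rule 3 (vowel merger): wesewagi → wesewage
  rule 4 (pre-rhotic lowering): no change (wesewage)
  ⇒ as a loan: wesewage
Orhan 'vesevahe' matches the inherited outcome exactly, so it is an inherited cognate, not a loan.

inherited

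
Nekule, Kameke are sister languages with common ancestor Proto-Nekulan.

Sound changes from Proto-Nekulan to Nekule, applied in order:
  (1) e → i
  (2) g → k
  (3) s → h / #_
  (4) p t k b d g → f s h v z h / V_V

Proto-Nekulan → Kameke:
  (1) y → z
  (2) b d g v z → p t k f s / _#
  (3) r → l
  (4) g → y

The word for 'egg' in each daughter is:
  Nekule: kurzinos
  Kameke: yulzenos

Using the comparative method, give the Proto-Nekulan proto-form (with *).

*gurzenos

Position 1: Nekule has k, Kameke has y. In Kameke, y can only continue *g, so the proto-segment is *g.
Position 3: Nekule has r, Kameke has l. Nekule preserves r here (none of its changes turn any other segment into r), so the proto-segment is *r.
Continuing position by position gives *gurzenos; check it forward:
Nekule: *gurzenos > gurzinos > kurzinos  (by vowel merger, unconditioned shift)
Kameke: *gurzenos
  gurzenos (rule 1 does not apply)
  gurzenos (rule 2 does not apply)
  gurzenos → gulzenos   [unconditioned shift]
  gulzenos → yulzenos   [unconditioned shift]
  giving Kameke yulzenos.
No other proto-form is consistent with every reflex, so the reconstruction is *gurzenos.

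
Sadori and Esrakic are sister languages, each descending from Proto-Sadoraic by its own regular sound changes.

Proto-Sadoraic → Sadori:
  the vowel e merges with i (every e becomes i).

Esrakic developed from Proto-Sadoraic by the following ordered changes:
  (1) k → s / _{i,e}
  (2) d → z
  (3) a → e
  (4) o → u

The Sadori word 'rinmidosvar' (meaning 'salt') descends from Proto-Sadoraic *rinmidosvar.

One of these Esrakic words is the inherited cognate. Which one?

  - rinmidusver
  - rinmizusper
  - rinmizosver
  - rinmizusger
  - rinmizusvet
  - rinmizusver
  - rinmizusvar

rinmizusver

Esrakic: *rinmidosvar > rinmizosvar > rinmizosver > rinmizusver  (by unconditioned shift, vowel merger, vowel merger)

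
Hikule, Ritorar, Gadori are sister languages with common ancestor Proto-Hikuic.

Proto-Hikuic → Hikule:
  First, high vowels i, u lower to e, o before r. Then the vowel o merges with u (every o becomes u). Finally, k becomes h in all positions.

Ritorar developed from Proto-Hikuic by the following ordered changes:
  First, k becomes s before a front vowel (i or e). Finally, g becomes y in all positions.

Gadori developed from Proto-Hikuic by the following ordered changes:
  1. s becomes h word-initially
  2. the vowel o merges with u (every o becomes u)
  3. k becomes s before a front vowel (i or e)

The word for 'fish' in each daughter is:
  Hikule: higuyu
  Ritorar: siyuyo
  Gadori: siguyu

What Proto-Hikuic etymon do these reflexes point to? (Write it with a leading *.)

Position 3: Hikule has g, Ritorar has y, Gadori has g. Hikule preserves g here (none of its changes turn any other segment into g), so the proto-segment is *g.
Position 6: Hikule has u, Ritorar has o, Gadori has u. Ritorar preserves o here (none of its changes turn any other segment into o), so the proto-segment is *o.
Position 1: Hikule has h, Ritorar has s, Gadori has s. Taking the neighbouring segments as reconstructed: Hikule h could go back to *k or *h; Ritorar s could go back to *k or *s; Gadori s can only go back to *k — the one source consistent with every daughter is *k.
This points to *kiguyo. Verify forward in each daughter:
Hikule: *kiguyo > kiguyu > higuyu  (by vowel merger, unconditioned shift)
Ritorar: *kiguyo > siguyo > siyuyo  (by palatalisation, unconditioned shift)
Gadori: start from *kiguyo.
  rule 1: no change — kiguyo
  rule 2 (vowel merger): kiguyo → kiguyu
  rule 3 (palatalisation): kiguyu → siguyu
  ⇒ Gadori siguyu
Only *kiguyo yields all of Hikule higuyu, Ritorar siyuyo, Gadori siguyu.

*kiguyo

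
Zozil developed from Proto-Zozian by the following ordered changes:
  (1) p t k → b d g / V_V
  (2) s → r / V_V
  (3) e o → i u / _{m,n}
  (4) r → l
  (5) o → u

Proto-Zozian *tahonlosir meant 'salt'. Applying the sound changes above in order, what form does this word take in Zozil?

tahunlulil

Zozil: start from *tahonlosir.
  rule 1: no change — tahonlosir
  rule 2 (rhotacism): tahonlosir → tahonlorir
  rule 3 (pre-nasal raising): tahonlorir → tahunlorir
  rule 4 (unconditioned shift): tahunlorir → tahunlolil
  rule 5 (vowel merger): tahunlolil → tahunlulil
  ⇒ Zozil tahunlulil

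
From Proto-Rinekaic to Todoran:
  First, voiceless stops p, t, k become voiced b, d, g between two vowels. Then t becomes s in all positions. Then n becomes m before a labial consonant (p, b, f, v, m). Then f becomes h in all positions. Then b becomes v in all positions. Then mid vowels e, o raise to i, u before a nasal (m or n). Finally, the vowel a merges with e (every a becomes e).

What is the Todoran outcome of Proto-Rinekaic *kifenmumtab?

kihimmumsev

Todoran: start from *kifenmumtab.
  rule 1: no change — kifenmumtab
  rule 2 (unconditioned shift): kifenmumtab → kifenmumsab
  rule 3 (nasal place assimilation): kifenmumsab → kifemmumsab
  rule 4 (unconditioned shift): kifemmumsab → kihemmumsab
  rule 5 (unconditioned shift): kihemmumsab → kihemmumsav
  rule 6 (pre-nasal raising): kihemmumsav → kihimmumsav
  rule 7 (vowel merger): kihimmumsav → kihimmumsev
  ⇒ Todoran kihimmumsev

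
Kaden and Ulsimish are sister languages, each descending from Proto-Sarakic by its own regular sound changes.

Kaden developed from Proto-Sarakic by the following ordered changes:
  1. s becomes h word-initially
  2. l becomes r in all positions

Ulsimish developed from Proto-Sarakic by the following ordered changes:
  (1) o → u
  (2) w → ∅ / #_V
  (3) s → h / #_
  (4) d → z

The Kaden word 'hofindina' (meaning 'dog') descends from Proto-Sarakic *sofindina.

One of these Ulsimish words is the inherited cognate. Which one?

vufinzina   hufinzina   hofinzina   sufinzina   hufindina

hufinzina

Ulsimish: start from *sofindina.
  rule 1 (vowel merger): sofindina → sufindina
  rule 2: no change — sufindina
  rule 3 (debuccalisation): sufindina → hufindina
  rule 4 (unconditioned shift): hufindina → hufinzina
  ⇒ Ulsimish hufinzina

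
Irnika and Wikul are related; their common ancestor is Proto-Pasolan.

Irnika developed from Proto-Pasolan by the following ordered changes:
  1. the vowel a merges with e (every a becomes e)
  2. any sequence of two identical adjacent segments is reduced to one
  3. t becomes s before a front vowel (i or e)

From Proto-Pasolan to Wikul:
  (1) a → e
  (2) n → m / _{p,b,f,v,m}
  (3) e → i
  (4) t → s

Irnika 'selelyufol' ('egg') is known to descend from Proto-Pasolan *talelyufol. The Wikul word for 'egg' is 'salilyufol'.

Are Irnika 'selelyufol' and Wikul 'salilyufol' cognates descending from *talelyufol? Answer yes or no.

no

Derive the expected Wikul reflex of *talelyufol:
Wikul: start from *talelyufol.
  rule 1 (vowel merger): talelyufol → telelyufol
  rule 2: no change — telelyufol
  rule 3 (vowel merger): telelyufol → tililyufol
  rule 4 (unconditioned shift): tililyufol → sililyufol
  ⇒ Wikul sililyufol
The regular Wikul reflex would be 'sililyufol', but the attested form is 'salilyufol'. The correspondence is irregular, so they are not cognates (the Wikul form has a different source).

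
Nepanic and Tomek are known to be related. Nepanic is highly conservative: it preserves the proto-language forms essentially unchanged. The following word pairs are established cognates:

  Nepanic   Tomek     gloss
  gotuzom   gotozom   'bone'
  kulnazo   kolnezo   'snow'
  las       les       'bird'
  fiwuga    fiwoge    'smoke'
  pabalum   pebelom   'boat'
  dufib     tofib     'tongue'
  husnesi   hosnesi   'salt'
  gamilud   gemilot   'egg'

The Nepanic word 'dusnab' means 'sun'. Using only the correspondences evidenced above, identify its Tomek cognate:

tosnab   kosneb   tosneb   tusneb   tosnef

dufib ~ tofib — Nepanic d corresponds to Tomek t word-initially before a back vowel.
gotuzom ~ gotozom, kulnazo ~ kolnezo — Nepanic u corresponds to Tomek o after a consonant, before a consonant other than r, m, n, p, b, f, v.
pabalum ~ pebelom — Nepanic a corresponds to Tomek e after a consonant, before a labial obstruent.
Applying these to Nepanic 'dusnab':
  dusnab → tusnab   (d→t word-initially before a back vowel)
  tusnab → tosnab   (u→o after a consonant, before a consonant other than r, m, n, p, b, f, v)
  tosnab → tosneb   (a→e after a consonant, before a labial obstruent)
So the Tomek cognate is 'tosneb'.

tosneb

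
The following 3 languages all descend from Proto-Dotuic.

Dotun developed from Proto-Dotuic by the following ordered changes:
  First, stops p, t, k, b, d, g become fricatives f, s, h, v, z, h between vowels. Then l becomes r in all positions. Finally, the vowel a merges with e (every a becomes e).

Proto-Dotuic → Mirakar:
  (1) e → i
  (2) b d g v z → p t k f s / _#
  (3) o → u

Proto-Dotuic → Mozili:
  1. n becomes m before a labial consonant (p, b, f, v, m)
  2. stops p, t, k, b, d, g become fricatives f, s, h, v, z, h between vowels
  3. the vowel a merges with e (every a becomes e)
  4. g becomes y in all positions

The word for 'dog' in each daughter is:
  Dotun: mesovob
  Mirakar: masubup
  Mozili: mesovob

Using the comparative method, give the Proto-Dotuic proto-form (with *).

*masobob

Position 2: Dotun has e, Mirakar has a, Mozili has e. Mirakar preserves a here (none of its changes turn any other segment into a), so the proto-segment is *a.
Position 6: Dotun has o, Mirakar has u, Mozili has o. Dotun preserves o here (none of its changes turn any other segment into o), so the proto-segment is *o.
Verify the candidate proto-form against each daughter:
Dotun: *masobob
  masobob → masovob   [intervocalic lenition]
  masovob (rule 2 does not apply)
  masovob → mesovob   [vowel merger]
  giving Dotun mesovob.
Mirakar: *masobob
  masobob (rule 1 does not apply)
  masobob → masobop   [final devoicing]
  masobop → masubup   [vowel merger]
  giving Mirakar masubup.
Mozili: start from *masobob.
  rule 1: no change — masobob
  rule 2 (intervocalic lenition): masobob → masovob
  rule 3 (vowel merger): masovob → mesovob
  rule 4: no change — mesovob
  ⇒ Mozili mesovob
No other proto-form is consistent with every reflex, so the reconstruction is *masobob.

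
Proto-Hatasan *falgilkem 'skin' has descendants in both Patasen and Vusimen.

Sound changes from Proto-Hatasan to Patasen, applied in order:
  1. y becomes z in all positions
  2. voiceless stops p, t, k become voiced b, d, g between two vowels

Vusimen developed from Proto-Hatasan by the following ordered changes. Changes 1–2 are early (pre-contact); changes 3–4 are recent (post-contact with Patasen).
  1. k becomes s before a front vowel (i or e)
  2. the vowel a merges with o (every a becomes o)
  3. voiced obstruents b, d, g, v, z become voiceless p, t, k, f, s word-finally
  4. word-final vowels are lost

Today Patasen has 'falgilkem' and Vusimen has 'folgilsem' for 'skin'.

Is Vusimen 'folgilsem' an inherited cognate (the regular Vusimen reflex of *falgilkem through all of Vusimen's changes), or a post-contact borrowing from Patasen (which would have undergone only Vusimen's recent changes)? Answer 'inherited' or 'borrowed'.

inherited

If inherited, *falgilkem would pass through all of Vusimen's changes:
Vusimen: *falgilkem > falgilsem > folgilsem  (by palatalisation, vowel merger)
If borrowed from Patasen 'falgilkem' after the early changes, it would undergo only the recent ones:
  rule 3 (final devoicing): no change (falgilkem)
  rule 4 (apocope): no change (falgilkem)
  ⇒ as a loan: falgilkem
Vusimen 'folgilsem' matches the inherited outcome exactly, so it is an inherited cognate, not a loan.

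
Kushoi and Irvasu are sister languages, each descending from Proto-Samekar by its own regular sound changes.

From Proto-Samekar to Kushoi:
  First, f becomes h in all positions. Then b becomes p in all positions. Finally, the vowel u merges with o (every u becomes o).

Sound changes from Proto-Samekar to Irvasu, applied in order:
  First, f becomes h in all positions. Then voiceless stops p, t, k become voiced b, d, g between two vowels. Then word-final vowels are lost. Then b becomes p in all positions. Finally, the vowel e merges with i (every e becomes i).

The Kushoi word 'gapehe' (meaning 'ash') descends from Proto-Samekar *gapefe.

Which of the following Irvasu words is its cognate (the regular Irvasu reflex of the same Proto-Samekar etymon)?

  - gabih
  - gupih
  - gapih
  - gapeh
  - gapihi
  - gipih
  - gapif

gapih

Irvasu: *gapefe > gapehe > gabehe > gabeh > gapeh > gapih  (by unconditioned shift, intervocalic voicing, apocope, unconditioned shift, vowel merger)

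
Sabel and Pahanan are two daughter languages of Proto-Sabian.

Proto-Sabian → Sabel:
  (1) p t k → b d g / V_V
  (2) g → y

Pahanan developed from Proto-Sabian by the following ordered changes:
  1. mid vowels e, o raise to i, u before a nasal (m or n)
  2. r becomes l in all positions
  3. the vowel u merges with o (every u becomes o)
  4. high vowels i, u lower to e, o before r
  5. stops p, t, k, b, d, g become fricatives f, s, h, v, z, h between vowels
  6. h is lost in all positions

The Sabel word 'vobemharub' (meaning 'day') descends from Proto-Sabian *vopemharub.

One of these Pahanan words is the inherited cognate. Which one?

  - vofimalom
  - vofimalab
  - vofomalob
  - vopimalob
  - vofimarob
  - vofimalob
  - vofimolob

Pahanan: *vopemharub
  vopemharub → vopimharub   [pre-nasal raising]
  vopimharub → vopimhalub   [unconditioned shift]
  vopimhalub → vopimhalob   [vowel merger]
  vopimhalob (rule 4 does not apply)
  vopimhalob → vofimhalob   [intervocalic lenition]
  vofimhalob → vofimalob   [h-loss]
  giving Pahanan vofimalob.
Among the options, 'vofimalob' alone shows every Pahanan change applied in order.

vofimalob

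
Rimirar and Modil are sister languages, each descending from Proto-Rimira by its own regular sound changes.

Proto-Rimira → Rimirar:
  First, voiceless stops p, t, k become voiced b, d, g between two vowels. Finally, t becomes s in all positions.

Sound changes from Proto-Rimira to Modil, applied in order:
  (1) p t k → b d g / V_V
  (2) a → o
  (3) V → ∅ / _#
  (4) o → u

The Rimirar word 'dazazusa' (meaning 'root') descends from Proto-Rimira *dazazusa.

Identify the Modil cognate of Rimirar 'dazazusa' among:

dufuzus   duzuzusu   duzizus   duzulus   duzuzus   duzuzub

Modil: *dazazusa
  dazazusa (rule 1 does not apply)
  dazazusa → dozozuso   [vowel merger]
  dozozuso → dozozus   [apocope]
  dozozus → duzuzus   [vowel merger]
  giving Modil duzuzus.
Among the options, 'duzuzus' alone shows every Modil change applied in order.

duzuzus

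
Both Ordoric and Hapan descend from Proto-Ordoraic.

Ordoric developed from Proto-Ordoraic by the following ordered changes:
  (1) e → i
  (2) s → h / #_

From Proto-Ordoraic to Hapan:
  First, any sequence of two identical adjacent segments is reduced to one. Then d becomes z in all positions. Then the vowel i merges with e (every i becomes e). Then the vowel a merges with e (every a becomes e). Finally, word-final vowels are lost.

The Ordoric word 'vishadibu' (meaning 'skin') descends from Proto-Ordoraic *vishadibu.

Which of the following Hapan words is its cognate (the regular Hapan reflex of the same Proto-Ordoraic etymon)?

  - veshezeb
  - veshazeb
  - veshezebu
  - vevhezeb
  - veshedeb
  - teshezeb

veshezeb

Hapan: *vishadibu > vishazibu > veshazebu > veshezebu > veshezeb  (by unconditioned shift, vowel merger, vowel merger, apocope)
Only 'veshezeb' matches the regular Hapan development of *vishadibu.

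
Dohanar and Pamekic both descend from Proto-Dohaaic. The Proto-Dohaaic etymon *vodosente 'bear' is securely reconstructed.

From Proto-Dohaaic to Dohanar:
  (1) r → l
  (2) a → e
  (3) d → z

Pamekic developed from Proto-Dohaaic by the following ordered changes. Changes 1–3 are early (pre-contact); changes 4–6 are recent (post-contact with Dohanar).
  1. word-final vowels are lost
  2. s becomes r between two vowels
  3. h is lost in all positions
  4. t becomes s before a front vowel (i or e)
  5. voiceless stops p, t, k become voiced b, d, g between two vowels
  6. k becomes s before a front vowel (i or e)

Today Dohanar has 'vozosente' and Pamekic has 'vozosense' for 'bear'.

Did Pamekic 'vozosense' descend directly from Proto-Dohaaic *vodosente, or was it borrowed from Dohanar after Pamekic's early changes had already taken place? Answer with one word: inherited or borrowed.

If inherited, *vodosente would pass through all of Pamekic's changes:
Pamekic: start from *vodosente.
  rule 1 (apocope): vodosente → vodosent
  rule 2 (rhotacism): vodosent → vodorent
  rule 3: no change — vodorent
  rule 4: no change — vodorent
  rule 5: no change — vodorent
  rule 6: no change — vodorent
  ⇒ Pamekic vodorent
If borrowed from Dohanar 'vozosente' after the early changes, it would undergo only the recent ones:
  rule 4 (palatalisation): vozosente → vozosense
  rule 5 (intervocalic voicing): no change (vozosense)
  rule 6 (palatalisation): no change (vozosense)
  ⇒ as a loan: vozosense
Pamekic 'vozosense' matches the loan outcome 'vozosense', not the inherited 'vodorent' — it skipped the early Pamekic changes, so it was borrowed from Dohanar.

borrowed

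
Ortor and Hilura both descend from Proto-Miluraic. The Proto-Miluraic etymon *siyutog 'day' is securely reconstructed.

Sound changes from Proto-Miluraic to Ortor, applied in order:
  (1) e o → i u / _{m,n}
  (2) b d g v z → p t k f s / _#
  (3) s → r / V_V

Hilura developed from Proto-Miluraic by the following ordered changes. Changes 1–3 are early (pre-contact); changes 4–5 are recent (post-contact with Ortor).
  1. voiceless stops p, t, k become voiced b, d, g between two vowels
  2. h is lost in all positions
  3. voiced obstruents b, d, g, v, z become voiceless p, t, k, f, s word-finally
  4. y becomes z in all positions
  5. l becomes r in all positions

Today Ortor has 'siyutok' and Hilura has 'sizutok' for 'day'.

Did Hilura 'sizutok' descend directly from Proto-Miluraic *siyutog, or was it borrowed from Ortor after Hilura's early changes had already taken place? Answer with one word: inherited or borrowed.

If inherited, *siyutog would pass through all of Hilura's changes:
Hilura: *siyutog > siyudog > siyudok > sizudok  (by intervocalic voicing, final devoicing, unconditioned shift)
If borrowed from Ortor 'siyutok' after the early changes, it would undergo only the recent ones:
  rule 4 (unconditioned shift): siyutok → sizutok
  rule 5 (unconditioned shift): no change (sizutok)
  ⇒ as a loan: sizutok
Hilura 'sizutok' matches the loan outcome 'sizutok', not the inherited 'sizudok' — it skipped the early Hilura changes, so it was borrowed from Ortor.

borrowed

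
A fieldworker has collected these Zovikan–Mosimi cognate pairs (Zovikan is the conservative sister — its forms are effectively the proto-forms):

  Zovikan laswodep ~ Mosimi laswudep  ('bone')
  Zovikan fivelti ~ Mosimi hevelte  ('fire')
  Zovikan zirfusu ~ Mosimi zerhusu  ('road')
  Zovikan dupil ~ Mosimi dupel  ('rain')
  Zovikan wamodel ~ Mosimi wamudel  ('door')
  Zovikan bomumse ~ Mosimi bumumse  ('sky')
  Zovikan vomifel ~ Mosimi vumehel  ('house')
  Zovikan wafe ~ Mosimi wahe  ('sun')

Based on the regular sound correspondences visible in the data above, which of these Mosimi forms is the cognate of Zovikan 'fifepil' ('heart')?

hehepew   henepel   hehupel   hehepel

hehepel

fivelti ~ hevelte — Zovikan f corresponds to Mosimi h word-initially before a front vowel.
vomifel ~ vumehel — Zovikan i corresponds to Mosimi e after a consonant, before a labial obstruent.
vomifel ~ vumehel, wafe ~ wahe — Zovikan f corresponds to Mosimi h between vowels (before a front vowel).
dupil ~ dupel — Zovikan i corresponds to Mosimi e after a consonant, before a consonant other than r, m, n, p, b, f, v.
Applying these to Zovikan 'fifepil':
  fifepil → hifepil   (f→h word-initially before a front vowel)
  hifepil → hefepil   (i→e after a consonant, before a labial obstruent)
  hefepil → hehepil   (f→h between vowels (before a front vowel))
  hehepil → hehepel   (i→e after a consonant, before a consonant other than r, m, n, p, b, f, v)
So the Mosimi cognate is 'hehepel'.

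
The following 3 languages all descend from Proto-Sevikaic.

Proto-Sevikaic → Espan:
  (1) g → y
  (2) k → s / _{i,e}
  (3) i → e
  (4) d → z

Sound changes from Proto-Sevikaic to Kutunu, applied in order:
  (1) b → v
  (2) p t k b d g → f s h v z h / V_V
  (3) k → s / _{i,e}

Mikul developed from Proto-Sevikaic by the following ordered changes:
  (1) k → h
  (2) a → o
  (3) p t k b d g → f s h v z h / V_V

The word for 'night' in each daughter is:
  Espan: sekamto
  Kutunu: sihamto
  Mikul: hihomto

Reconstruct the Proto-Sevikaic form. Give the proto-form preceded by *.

Position 1: Espan has s, Kutunu has s, Mikul has h. Taking the neighbouring segments as reconstructed: Espan s could go back to *k or *s; Kutunu s could go back to *k or *s; Mikul h could go back to *k or *h — the one source consistent with every daughter is *k.
Position 3: Espan has k, Kutunu has h, Mikul has h. Espan preserves k here (none of its changes turn any other segment into k), so the proto-segment is *k.
This points to *kikamto. Verify forward in each daughter:
Espan: start from *kikamto.
  rule 1: no change — kikamto
  rule 2 (palatalisation): kikamto → sikamto
  rule 3 (vowel merger): sikamto → sekamto
  rule 4: no change — sekamto
  ⇒ Espan sekamto
Kutunu: *kikamto
  kikamto (rule 1 does not apply)
  kikamto → kihamto   [intervocalic lenition]
  kihamto → sihamto   [palatalisation]
  giving Kutunu sihamto.
Mikul: *kikamto
  kikamto → hihamto   [unconditioned shift]
  hihamto → hihomto   [vowel merger]
  hihomto (rule 3 does not apply)
  giving Mikul hihomto.
*kikamto is the unique common source.

*kikamto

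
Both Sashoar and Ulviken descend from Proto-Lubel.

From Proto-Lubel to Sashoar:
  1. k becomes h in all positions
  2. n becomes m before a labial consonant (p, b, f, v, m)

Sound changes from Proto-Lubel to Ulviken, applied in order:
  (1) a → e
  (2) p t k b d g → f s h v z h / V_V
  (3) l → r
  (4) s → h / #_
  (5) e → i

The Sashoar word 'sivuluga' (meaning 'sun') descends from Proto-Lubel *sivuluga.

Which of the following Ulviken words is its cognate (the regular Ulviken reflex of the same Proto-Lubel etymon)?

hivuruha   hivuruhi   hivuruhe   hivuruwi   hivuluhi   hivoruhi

hivuruhi

Ulviken: *sivuluga > sivuluge > sivuluhe > sivuruhe > hivuruhe > hivuruhi  (by vowel merger, intervocalic lenition, unconditioned shift, debuccalisation, vowel merger)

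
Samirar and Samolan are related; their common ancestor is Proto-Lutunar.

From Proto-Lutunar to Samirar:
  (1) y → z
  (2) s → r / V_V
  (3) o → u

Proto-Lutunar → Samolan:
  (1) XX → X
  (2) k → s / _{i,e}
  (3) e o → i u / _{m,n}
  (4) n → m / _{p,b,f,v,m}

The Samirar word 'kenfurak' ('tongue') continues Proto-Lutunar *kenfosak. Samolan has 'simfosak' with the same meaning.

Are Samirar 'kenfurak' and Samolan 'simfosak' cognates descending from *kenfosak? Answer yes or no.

Derive the expected Samolan reflex of *kenfosak:
Samolan: start from *kenfosak.
  rule 1: no change — kenfosak
  rule 2 (palatalisation): kenfosak → senfosak
  rule 3 (pre-nasal raising): senfosak → sinfosak
  rule 4 (nasal place assimilation): sinfosak → simfosak
  ⇒ Samolan simfosak
Samolan 'simfosak' matches the regular reflex exactly, so the pair is cognate.

yes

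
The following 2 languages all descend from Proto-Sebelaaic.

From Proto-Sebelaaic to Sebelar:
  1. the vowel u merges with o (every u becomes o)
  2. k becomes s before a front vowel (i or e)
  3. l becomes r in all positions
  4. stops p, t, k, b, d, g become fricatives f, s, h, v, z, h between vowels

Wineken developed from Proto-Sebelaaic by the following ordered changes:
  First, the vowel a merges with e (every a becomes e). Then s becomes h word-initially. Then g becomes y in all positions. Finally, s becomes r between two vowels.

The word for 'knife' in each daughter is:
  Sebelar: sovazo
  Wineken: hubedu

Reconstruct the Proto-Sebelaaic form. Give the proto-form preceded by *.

*subadu

Position 6: Sebelar has o, Wineken has u. Wineken preserves u here (none of its changes turn any other segment into u), so the proto-segment is *u.
Position 5: Sebelar has z, Wineken has d. Wineken preserves d here (none of its changes turn any other segment into d), so the proto-segment is *d.
Verify the candidate proto-form against each daughter:
Sebelar: start from *subadu.
  rule 1 (vowel merger): subadu → sobado
  rule 2: no change — sobado
  rule 3: no change — sobado
  rule 4 (intervocalic lenition): sobado → sovazo
  ⇒ Sebelar sovazo
Wineken: start from *subadu.
  rule 1 (vowel merger): subadu → subedu
  rule 2 (debuccalisation): subedu → hubedu
  rule 3: no change — hubedu
  rule 4: no change — hubedu
  ⇒ Wineken hubedu
No other proto-form is consistent with every reflex, so the reconstruction is *subadu.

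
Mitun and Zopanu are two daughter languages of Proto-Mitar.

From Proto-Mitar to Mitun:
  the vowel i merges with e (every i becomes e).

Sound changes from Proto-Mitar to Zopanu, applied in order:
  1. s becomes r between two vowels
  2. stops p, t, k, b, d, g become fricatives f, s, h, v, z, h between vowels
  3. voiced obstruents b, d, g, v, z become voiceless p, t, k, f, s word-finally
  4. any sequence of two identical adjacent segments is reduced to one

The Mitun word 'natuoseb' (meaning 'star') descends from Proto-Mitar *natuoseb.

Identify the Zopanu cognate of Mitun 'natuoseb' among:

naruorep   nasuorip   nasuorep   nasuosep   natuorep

nasuorep

Zopanu: *natuoseb
  natuoseb → natuoreb   [rhotacism]
  natuoreb → nasuoreb   [intervocalic lenition]
  nasuoreb → nasuorep   [final devoicing]
  nasuorep (rule 4 does not apply)
  giving Zopanu nasuorep.
Only 'nasuorep' matches the regular Zopanu development of *natuoseb.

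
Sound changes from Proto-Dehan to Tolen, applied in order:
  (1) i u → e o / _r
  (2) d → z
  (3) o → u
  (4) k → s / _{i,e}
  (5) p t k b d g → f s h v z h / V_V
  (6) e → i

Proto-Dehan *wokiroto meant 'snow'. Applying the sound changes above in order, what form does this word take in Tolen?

Tolen: start from *wokiroto.
  rule 1 (pre-rhotic lowering): wokiroto → wokeroto
  rule 2: no change — wokeroto
  rule 3 (vowel merger): wokeroto → wukerutu
  rule 4 (palatalisation): wukerutu → wuserutu
  rule 5 (intervocalic lenition): wuserutu → wuserusu
  rule 6 (vowel merger): wuserusu → wusirusu
  ⇒ Tolen wusirusu

wusirusu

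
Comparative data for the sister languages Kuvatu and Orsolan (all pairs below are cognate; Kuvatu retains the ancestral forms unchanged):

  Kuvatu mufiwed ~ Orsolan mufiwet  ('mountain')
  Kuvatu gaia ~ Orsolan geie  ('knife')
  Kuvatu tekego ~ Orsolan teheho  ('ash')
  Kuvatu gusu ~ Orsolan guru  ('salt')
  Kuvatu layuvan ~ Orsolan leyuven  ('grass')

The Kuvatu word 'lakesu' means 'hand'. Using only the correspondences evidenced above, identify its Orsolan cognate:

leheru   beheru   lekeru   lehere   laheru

layuvan ~ leyuven — Kuvatu a corresponds to Orsolan e after a consonant, before a consonant other than r, m, n, p, b, f, v.
tekego ~ teheho — Kuvatu k corresponds to Orsolan h between vowels (before a front vowel).
gusu ~ guru — Kuvatu s corresponds to Orsolan r between vowels (before a back vowel).
Applying these to Kuvatu 'lakesu':
  lakesu → lekesu   (a→e after a consonant, before a consonant other than r, m, n, p, b, f, v)
  lekesu → lehesu   (k→h between vowels (before a front vowel))
  lehesu → leheru   (s→r between vowels (before a back vowel))
So the Orsolan cognate is 'leheru'.

leheru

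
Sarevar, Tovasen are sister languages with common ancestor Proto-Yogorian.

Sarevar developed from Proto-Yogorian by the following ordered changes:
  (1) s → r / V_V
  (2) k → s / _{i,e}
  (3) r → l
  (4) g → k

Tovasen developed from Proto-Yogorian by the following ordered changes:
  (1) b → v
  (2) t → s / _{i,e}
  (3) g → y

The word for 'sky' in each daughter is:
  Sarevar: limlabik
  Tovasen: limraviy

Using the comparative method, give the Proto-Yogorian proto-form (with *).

*limrabig

Position 8: Sarevar has k, Tovasen has y. Taking the neighbouring segments as reconstructed: Sarevar k could go back to *k or *g; Tovasen y could go back to *g or *y — the one source consistent with every daughter is *g.
Position 6: Sarevar has b, Tovasen has v. Sarevar preserves b here (none of its changes turn any other segment into b), so the proto-segment is *b.
Position 4: Sarevar has l, Tovasen has r. Tovasen preserves r here (none of its changes turn any other segment into r), so the proto-segment is *r.
The remaining positions agree across the daughters. Check the candidate against every language:
Sarevar: *limrabig
  limrabig (rule 1 does not apply)
  limrabig (rule 2 does not apply)
  limrabig → limlabig   [unconditioned shift]
  limlabig → limlabik   [unconditioned shift]
  giving Sarevar limlabik.
Tovasen: *limrabig > limravig > limraviy  (by unconditioned shift, unconditioned shift)
*limrabig is the unique common source.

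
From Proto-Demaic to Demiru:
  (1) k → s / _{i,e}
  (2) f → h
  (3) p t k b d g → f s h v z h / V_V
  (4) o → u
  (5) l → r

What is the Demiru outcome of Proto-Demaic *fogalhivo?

huharhivu

Demiru: *fogalhivo > hogalhivo > hohalhivo > huhalhivu > huharhivu  (by unconditioned shift, intervocalic lenition, vowel merger, unconditioned shift)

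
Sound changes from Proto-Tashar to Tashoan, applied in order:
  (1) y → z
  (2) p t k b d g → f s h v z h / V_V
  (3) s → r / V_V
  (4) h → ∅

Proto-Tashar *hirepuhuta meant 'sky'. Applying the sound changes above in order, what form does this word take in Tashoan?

irefuura

Tashoan: *hirepuhuta
  hirepuhuta (rule 1 does not apply)
  hirepuhuta → hirefuhusa   [intervocalic lenition]
  hirefuhusa → hirefuhura   [rhotacism]
  hirefuhura → irefuura   [h-loss]
  giving Tashoan irefuura.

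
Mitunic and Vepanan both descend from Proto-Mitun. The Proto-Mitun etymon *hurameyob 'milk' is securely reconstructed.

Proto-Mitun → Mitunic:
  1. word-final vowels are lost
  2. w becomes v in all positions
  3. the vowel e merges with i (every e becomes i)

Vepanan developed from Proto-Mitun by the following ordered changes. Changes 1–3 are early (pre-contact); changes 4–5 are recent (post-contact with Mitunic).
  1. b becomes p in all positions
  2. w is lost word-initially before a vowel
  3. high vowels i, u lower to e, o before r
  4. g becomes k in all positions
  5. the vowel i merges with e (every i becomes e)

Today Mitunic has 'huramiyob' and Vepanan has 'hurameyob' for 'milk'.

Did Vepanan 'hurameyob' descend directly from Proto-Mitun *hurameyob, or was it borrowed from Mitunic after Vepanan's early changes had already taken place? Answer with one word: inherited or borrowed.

If inherited, *hurameyob would pass through all of Vepanan's changes:
Vepanan: *hurameyob
  hurameyob → hurameyop   [unconditioned shift]
  hurameyop (rule 2 does not apply)
  hurameyop → horameyop   [pre-rhotic lowering]
  horameyop (rule 4 does not apply)
  horameyop (rule 5 does not apply)
  giving Vepanan horameyop.
If borrowed from Mitunic 'huramiyob' after the early changes, it would undergo only the recent ones:
  rule 4 (unconditioned shift): no change (huramiyob)
  rule 5 (vowel merger): huramiyob → hurameyob
  ⇒ as a loan: hurameyob
Vepanan 'hurameyob' matches the loan outcome 'hurameyob', not the inherited 'horameyop' — it skipped the early Vepanan changes, so it was borrowed from Mitunic.

borrowed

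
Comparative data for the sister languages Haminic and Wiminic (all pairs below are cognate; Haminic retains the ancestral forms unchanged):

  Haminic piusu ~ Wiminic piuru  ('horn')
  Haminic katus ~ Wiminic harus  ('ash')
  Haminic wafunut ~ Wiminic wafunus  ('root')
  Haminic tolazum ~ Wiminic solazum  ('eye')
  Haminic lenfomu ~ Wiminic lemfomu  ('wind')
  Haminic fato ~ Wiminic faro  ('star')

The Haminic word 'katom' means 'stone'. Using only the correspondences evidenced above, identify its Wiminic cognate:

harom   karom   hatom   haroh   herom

harom

katus ~ harus — Haminic k corresponds to Wiminic h word-initially before a back vowel.
fato ~ faro — Haminic t corresponds to Wiminic r between vowels (before a back vowel).
Applying these to Haminic 'katom':
  katom → hatom   (k→h word-initially before a back vowel)
  hatom → harom   (t→r between vowels (before a back vowel))
So the Wiminic cognate is 'harom'.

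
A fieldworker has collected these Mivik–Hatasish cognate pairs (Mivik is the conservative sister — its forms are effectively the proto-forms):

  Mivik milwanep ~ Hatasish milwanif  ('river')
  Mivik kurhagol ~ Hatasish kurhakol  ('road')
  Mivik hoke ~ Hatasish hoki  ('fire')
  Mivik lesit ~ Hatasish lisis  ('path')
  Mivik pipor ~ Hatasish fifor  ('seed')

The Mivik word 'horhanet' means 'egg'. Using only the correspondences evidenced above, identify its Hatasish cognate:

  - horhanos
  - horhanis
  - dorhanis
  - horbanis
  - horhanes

horhanis

lesit ~ lisis — Mivik e corresponds to Hatasish i after a consonant, before a consonant other than r, m, n, p, b, f, v.
lesit ~ lisis — Mivik t corresponds to Hatasish s word-finally.
Applying these to Mivik 'horhanet':
  horhanet → horhanit   (e→i after a consonant, before a consonant other than r, m, n, p, b, f, v)
  horhanit → horhanis   (t→s word-finally)
So the Hatasish cognate is 'horhanis'.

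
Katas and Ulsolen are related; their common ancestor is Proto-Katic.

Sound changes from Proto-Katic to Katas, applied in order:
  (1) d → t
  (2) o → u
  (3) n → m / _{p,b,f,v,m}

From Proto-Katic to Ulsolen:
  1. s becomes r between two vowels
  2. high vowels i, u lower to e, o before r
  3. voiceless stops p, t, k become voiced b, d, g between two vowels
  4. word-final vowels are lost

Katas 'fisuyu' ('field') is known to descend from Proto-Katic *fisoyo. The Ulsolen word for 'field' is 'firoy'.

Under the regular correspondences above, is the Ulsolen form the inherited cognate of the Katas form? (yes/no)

Derive the expected Ulsolen reflex of *fisoyo:
Ulsolen: *fisoyo > firoyo > feroyo > feroy  (by rhotacism, pre-rhotic lowering, apocope)
The regular Ulsolen reflex would be 'feroy', but the attested form is 'firoy'. The correspondence is irregular, so they are not cognates (the Ulsolen form has a different source).

no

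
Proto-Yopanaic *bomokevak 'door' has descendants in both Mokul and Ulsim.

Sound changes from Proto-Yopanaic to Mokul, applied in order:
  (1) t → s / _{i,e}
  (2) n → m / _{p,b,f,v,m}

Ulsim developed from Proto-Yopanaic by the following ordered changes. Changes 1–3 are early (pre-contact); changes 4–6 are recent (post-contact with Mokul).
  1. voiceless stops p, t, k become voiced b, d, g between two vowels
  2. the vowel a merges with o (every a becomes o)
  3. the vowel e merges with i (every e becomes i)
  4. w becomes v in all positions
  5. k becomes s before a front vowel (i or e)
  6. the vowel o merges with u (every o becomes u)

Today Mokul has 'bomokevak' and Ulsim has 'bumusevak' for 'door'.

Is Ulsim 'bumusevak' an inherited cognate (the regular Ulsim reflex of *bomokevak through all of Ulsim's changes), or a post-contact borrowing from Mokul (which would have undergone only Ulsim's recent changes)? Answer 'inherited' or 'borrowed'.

If inherited, *bomokevak would pass through all of Ulsim's changes:
Ulsim: start from *bomokevak.
  rule 1 (intervocalic voicing): bomokevak → bomogevak
  rule 2 (vowel merger): bomogevak → bomogevok
  rule 3 (vowel merger): bomogevok → bomogivok
  rule 4: no change — bomogivok
  rule 5: no change — bomogivok
  rule 6 (vowel merger): bomogivok → bumugivuk
  ⇒ Ulsim bumugivuk
If borrowed from Mokul 'bomokevak' after the early changes, it would undergo only the recent ones:
  rule 4 (unconditioned shift): no change (bomokevak)
  rule 5 (palatalisation): bomokevak → bomosevak
  rule 6 (vowel merger): bomosevak → bumusevak
  ⇒ as a loan: bumusevak
Ulsim 'bumusevak' matches the loan outcome 'bumusevak', not the inherited 'bumugivuk' — it skipped the early Ulsim changes, so it was borrowed from Mokul.

borrowed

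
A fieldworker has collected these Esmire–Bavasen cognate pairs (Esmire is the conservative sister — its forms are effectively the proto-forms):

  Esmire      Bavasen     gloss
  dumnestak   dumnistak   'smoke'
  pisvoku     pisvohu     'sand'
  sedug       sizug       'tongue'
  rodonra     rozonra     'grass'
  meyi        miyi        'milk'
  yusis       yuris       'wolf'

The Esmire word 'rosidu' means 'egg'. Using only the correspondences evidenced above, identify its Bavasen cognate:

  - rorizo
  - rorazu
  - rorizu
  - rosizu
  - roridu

rorizu

yusis ~ yuris — Esmire s corresponds to Bavasen r between vowels (before a front vowel).
sedug ~ sizug — Esmire d corresponds to Bavasen z between vowels (before a back vowel).
Applying these to Esmire 'rosidu':
  rosidu → roridu   (s→r between vowels (before a front vowel))
  roridu → rorizu   (d→z between vowels (before a back vowel))
So the Bavasen cognate is 'rorizu'.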